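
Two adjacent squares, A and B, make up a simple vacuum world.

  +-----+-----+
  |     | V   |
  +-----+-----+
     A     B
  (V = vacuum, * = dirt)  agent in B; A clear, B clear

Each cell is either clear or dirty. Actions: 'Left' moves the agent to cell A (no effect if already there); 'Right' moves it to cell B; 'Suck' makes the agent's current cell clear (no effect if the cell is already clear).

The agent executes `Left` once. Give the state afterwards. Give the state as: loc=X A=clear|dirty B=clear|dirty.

loc=A A=clear B=clear

start: loc=B A=clear B=clear
1) do Left; now loc=A A=clear B=clear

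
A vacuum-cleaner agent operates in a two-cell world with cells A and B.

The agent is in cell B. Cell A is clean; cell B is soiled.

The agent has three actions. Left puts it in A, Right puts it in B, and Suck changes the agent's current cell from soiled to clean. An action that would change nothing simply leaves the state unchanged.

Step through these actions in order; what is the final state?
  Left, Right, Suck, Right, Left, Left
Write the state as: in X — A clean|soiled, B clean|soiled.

in A — A clean, B clean

t=1 Left ⇒ in A — A clean, B soiled
t=2 Right ⇒ in B — A clean, B soiled
t=3 Suck ⇒ in B — A clean, B clean
t=4 Right ⇒ in B — A clean, B clean
t=5 Left ⇒ in A — A clean, B clean
t=6 Left ⇒ in A — A clean, B clean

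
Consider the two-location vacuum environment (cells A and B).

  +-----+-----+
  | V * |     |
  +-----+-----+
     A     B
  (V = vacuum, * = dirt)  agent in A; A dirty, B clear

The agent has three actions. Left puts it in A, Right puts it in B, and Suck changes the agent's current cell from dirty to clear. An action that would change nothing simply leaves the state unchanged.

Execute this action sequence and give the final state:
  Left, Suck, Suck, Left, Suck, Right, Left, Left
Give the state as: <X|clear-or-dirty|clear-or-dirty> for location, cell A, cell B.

t=1 Left ⇒ <A|dirty|clear>
t=2 Suck ⇒ <A|clear|clear>
t=3 Suck ⇒ <A|clear|clear>
t=4 Left ⇒ <A|clear|clear>
t=5 Suck ⇒ <A|clear|clear>
t=6 Right ⇒ <B|clear|clear>
t=7 Left ⇒ <A|clear|clear>
t=8 Left ⇒ <A|clear|clear>

<A|clear|clear>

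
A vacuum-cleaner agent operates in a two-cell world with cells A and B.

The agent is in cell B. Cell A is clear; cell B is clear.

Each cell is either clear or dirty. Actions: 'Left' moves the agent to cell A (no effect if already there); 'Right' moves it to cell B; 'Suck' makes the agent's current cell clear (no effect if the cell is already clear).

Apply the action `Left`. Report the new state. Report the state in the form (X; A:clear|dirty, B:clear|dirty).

(A; A:clear, B:clear)

start: (B; A:clear, B:clear)
t=1 Left ⇒ (A; A:clear, B:clear)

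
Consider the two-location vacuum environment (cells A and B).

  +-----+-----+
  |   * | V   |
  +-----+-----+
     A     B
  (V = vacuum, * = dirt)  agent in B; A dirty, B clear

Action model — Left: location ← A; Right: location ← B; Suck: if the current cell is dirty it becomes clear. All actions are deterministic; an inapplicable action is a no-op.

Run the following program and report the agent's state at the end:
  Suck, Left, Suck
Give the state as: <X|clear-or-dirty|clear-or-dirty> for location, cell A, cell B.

<A|clear|clear>

t=1 Suck ⇒ <B|dirty|clear>
t=2 Left ⇒ <A|dirty|clear>
t=3 Suck ⇒ <A|clear|clear>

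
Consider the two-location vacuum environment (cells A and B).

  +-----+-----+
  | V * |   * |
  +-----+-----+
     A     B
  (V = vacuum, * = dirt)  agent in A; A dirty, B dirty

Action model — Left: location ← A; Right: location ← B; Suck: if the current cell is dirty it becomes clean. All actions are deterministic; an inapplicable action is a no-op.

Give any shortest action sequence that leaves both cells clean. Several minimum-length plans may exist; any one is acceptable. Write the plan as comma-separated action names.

Suck, Right, Suck

[1] after Suck: (A; A:clean, B:dirty)
[2] after Right: (B; A:clean, B:dirty)
[3] after Suck: (B; A:clean, B:clean)
min 3: Suck A + move + Suck B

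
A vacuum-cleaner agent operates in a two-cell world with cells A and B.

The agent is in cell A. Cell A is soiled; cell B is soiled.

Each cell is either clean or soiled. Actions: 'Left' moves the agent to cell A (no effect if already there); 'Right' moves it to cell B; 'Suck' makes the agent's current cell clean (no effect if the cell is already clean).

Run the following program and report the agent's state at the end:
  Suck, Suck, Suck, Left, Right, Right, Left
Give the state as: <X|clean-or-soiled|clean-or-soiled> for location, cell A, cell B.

<A|clean|soiled>

step 1/7 (Suck): <A|clean|soiled>
step 2/7 (Suck): <A|clean|soiled>
step 3/7 (Suck): <A|clean|soiled>
step 4/7 (Left): <A|clean|soiled>
step 5/7 (Right): <B|clean|soiled>
step 6/7 (Right): <B|clean|soiled>
step 7/7 (Left): <A|clean|soiled>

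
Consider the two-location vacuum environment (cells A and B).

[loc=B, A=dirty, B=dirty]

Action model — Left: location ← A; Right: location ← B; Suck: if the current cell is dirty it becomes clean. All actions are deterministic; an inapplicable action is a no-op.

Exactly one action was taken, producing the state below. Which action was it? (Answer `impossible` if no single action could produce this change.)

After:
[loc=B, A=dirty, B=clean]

Suck

try  Left: in A — A dirty, B dirty
try Right: in B — A dirty, B dirty
try  Suck: in B — A dirty, B clean  ← match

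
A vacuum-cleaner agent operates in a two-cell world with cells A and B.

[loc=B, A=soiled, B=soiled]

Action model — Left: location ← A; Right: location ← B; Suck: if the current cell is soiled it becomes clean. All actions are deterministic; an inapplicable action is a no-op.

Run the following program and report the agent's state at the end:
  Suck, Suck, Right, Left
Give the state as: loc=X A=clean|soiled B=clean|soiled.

loc=A A=soiled B=clean

1) do Suck; now loc=B A=soiled B=clean
2) do Suck; now loc=B A=soiled B=clean
3) do Right; now loc=B A=soiled B=clean
4) do Left; now loc=A A=soiled B=clean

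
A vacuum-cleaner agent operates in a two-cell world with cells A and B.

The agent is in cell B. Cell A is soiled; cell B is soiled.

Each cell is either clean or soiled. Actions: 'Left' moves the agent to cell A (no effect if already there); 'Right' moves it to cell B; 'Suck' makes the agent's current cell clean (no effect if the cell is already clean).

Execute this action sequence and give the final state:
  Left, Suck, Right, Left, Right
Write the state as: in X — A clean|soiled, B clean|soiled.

t=1 Left ⇒ in A — A soiled, B soiled
t=2 Suck ⇒ in A — A clean, B soiled
t=3 Right ⇒ in B — A clean, B soiled
t=4 Left ⇒ in A — A clean, B soiled
t=5 Right ⇒ in B — A clean, B soiled

in B — A clean, B soiled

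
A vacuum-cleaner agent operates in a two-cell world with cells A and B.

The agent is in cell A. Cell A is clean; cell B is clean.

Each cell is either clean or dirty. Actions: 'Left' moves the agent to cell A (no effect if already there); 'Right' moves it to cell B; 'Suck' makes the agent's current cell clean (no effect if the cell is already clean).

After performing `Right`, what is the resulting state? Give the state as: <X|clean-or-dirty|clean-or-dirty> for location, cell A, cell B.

start: <A|clean|clean>
t=1 Right ⇒ <B|clean|clean>

<B|clean|clean>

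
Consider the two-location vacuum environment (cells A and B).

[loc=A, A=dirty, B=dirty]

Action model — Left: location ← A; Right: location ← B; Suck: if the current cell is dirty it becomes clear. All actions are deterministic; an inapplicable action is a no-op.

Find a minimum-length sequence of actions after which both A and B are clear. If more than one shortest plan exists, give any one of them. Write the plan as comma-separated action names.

1) do Suck; now in A — A clear, B dirty
2) do Right; now in B — A clear, B dirty
3) do Suck; now in B — A clear, B clear
min 3: Suck A + move + Suck B

Suck, Right, Suck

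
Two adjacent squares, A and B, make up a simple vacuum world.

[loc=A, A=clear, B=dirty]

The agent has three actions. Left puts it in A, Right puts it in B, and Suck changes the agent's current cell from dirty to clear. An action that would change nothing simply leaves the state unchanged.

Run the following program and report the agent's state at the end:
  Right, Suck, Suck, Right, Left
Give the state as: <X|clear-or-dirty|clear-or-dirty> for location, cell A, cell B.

<A|clear|clear>

1. Right → <B|clear|dirty>
2. Suck → <B|clear|clear>
3. Suck → <B|clear|clear>
4. Right → <B|clear|clear>
5. Left → <A|clear|clear>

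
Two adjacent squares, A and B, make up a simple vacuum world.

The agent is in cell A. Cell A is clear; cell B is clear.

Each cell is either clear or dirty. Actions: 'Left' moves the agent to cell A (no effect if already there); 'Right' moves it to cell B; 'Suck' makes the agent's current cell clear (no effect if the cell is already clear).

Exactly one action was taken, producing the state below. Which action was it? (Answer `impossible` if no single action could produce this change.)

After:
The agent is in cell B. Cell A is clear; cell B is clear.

try  Left: (A; A:clear, B:clear)
try Right: (B; A:clear, B:clear)  ← match
try  Suck: (A; A:clear, B:clear)

Right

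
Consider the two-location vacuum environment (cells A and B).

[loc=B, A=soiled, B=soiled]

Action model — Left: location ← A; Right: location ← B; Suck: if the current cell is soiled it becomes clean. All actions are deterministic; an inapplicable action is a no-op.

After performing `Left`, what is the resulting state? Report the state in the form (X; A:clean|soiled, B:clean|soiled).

start: (B; A:soiled, B:soiled)
1. Left → (A; A:soiled, B:soiled)

(A; A:soiled, B:soiled)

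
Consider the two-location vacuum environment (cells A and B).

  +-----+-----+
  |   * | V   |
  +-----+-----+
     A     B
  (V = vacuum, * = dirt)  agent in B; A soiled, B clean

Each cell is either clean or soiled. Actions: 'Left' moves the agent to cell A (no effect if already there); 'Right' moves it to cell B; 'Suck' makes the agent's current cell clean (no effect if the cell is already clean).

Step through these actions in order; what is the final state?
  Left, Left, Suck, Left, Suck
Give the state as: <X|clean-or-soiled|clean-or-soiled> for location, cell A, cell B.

step 1/5 (Left): <A|soiled|clean>
step 2/5 (Left): <A|soiled|clean>
step 3/5 (Suck): <A|clean|clean>
step 4/5 (Left): <A|clean|clean>
step 5/5 (Suck): <A|clean|clean>

<A|clean|clean>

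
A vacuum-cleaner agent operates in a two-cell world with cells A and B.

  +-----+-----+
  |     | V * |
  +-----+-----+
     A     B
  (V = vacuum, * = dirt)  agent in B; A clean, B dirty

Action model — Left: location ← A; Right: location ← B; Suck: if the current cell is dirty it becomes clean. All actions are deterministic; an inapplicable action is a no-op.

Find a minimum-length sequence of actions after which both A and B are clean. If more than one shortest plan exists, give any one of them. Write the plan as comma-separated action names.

step 1/1 (Suck): <B|clean|clean>
min 1: B is dirty, one Suck

Suck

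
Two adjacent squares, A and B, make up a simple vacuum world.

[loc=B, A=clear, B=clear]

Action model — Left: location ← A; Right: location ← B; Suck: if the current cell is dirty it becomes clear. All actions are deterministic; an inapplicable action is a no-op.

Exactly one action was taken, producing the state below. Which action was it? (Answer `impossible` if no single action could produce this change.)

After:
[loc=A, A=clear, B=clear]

Left

try  Left: loc=A A=clear B=clear  ← match
try Right: loc=B A=clear B=clear
try  Suck: loc=B A=clear B=clear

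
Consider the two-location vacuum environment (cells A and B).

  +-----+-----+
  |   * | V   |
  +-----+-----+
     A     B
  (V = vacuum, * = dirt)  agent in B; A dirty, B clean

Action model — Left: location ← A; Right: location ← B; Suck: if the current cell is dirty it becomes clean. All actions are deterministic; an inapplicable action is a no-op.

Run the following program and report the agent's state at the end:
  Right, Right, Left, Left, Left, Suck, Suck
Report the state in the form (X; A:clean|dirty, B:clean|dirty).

(A; A:clean, B:clean)

step 1/7 (Right): (B; A:dirty, B:clean)
step 2/7 (Right): (B; A:dirty, B:clean)
step 3/7 (Left): (A; A:dirty, B:clean)
step 4/7 (Left): (A; A:dirty, B:clean)
step 5/7 (Left): (A; A:dirty, B:clean)
step 6/7 (Suck): (A; A:clean, B:clean)
step 7/7 (Suck): (A; A:clean, B:clean)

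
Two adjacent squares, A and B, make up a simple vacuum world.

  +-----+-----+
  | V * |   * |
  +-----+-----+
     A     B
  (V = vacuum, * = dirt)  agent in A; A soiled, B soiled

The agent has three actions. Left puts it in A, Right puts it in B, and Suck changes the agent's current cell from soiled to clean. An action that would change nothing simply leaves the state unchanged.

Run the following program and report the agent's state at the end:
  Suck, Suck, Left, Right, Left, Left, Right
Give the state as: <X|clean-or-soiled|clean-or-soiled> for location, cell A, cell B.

<B|clean|soiled>

[1] after Suck: <A|clean|soiled>
[2] after Suck: <A|clean|soiled>
[3] after Left: <A|clean|soiled>
[4] after Right: <B|clean|soiled>
[5] after Left: <A|clean|soiled>
[6] after Left: <A|clean|soiled>
[7] after Right: <B|clean|soiled>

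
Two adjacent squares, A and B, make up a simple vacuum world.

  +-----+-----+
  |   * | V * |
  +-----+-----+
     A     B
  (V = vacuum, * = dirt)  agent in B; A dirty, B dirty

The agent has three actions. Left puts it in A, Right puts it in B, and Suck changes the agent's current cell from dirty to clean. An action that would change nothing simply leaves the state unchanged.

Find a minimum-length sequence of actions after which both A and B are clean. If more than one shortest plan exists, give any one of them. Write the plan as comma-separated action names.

Suck, Left, Suck

1) do Suck; now (B; A:dirty, B:clean)
2) do Left; now (A; A:dirty, B:clean)
3) do Suck; now (A; A:clean, B:clean)
min 3: Suck B + move + Suck A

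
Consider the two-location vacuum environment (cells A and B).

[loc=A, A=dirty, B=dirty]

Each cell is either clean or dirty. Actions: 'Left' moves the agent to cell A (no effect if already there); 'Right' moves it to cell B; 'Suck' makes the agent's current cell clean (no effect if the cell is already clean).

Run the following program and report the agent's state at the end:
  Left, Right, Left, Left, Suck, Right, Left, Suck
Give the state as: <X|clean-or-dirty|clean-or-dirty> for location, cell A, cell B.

[1] after Left: <A|dirty|dirty>
[2] after Right: <B|dirty|dirty>
[3] after Left: <A|dirty|dirty>
[4] after Left: <A|dirty|dirty>
[5] after Suck: <A|clean|dirty>
[6] after Right: <B|clean|dirty>
[7] after Left: <A|clean|dirty>
[8] after Suck: <A|clean|dirty>

<A|clean|dirty>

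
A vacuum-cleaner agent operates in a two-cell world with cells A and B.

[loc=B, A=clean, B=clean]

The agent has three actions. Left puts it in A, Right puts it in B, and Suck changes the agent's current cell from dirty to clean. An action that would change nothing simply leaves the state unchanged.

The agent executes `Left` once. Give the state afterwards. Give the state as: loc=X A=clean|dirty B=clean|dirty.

start: loc=B A=clean B=clean
step 1/1 (Left): loc=A A=clean B=clean

loc=A A=clean B=clean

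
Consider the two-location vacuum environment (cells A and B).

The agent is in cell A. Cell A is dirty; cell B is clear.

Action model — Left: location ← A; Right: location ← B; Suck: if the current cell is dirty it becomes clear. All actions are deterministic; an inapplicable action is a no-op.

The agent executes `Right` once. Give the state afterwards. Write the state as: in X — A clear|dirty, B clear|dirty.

start: in A — A dirty, B clear
t=1 Right ⇒ in B — A dirty, B clear

in B — A dirty, B clear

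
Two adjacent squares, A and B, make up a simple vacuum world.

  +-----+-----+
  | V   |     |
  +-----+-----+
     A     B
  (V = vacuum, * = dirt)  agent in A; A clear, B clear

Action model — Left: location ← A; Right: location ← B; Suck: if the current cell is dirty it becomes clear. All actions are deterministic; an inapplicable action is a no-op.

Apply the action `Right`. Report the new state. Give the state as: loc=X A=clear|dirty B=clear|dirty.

loc=B A=clear B=clear

start: loc=A A=clear B=clear
Right (#1): loc=B A=clear B=clear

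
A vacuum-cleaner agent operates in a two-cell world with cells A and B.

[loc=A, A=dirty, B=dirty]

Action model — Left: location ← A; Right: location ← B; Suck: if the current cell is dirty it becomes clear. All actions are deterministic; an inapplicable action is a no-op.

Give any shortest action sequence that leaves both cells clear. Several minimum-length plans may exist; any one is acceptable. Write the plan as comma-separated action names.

t=1 Suck ⇒ loc=A A=clear B=dirty
t=2 Right ⇒ loc=B A=clear B=dirty
t=3 Suck ⇒ loc=B A=clear B=clear
min 3: Suck A + move + Suck B

Suck, Right, Suck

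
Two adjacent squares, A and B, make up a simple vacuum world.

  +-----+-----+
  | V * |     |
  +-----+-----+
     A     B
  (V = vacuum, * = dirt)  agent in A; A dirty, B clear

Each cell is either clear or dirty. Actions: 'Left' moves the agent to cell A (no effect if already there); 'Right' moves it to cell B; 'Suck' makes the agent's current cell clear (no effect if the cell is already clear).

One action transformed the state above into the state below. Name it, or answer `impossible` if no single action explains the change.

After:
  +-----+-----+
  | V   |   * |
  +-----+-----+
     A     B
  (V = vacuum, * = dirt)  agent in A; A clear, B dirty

try  Left: loc=A A=dirty B=clear
try Right: loc=B A=dirty B=clear
try  Suck: loc=A A=clear B=clear
no single action produces the after-state

impossible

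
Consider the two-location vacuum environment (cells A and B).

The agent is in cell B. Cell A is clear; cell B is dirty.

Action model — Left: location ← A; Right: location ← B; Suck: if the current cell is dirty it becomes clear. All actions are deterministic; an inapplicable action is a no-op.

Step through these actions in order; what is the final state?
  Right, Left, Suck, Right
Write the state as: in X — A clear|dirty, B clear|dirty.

in B — A clear, B dirty

1. Right → in B — A clear, B dirty
2. Left → in A — A clear, B dirty
3. Suck → in A — A clear, B dirty
4. Right → in B — A clear, B dirty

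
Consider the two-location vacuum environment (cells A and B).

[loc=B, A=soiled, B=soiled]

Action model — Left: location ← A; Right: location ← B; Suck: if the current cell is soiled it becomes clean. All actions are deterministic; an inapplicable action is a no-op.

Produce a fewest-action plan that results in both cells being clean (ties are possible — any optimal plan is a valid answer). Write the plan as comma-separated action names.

Suck, Left, Suck

Suck (#1): (B; A:soiled, B:clean)
Left (#2): (A; A:soiled, B:clean)
Suck (#3): (A; A:clean, B:clean)
min 3: Suck B + move + Suck A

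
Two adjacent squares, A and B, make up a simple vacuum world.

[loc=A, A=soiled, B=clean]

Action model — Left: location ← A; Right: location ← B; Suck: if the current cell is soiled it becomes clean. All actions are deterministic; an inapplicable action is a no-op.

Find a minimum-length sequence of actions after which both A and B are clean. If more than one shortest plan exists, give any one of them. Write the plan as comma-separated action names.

1. Suck → in A — A clean, B clean
min 1: A is soiled, one Suck

Suck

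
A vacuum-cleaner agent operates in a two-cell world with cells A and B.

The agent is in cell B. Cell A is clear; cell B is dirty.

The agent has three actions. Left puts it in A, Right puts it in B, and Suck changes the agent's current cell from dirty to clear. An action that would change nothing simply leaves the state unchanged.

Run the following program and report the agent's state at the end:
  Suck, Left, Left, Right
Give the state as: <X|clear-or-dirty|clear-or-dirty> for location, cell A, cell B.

<B|clear|clear>

Suck (#1): <B|clear|clear>
Left (#2): <A|clear|clear>
Left (#3): <A|clear|clear>
Right (#4): <B|clear|clear>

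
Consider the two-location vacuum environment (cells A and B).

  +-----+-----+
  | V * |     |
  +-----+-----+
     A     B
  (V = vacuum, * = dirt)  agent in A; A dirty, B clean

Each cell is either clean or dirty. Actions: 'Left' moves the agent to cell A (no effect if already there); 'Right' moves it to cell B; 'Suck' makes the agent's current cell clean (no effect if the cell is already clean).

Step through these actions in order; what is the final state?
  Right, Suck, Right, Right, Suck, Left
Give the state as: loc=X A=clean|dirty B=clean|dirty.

loc=A A=dirty B=clean

step 1/6 (Right): loc=B A=dirty B=clean
step 2/6 (Suck): loc=B A=dirty B=clean
step 3/6 (Right): loc=B A=dirty B=clean
step 4/6 (Right): loc=B A=dirty B=clean
step 5/6 (Suck): loc=B A=dirty B=clean
step 6/6 (Left): loc=A A=dirty B=clean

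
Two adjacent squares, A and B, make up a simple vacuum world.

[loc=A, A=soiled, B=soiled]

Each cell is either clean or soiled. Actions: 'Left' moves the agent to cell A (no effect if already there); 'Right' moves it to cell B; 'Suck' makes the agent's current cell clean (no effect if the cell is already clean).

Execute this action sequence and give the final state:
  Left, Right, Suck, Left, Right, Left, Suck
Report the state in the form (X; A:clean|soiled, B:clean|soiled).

1. Left → (A; A:soiled, B:soiled)
2. Right → (B; A:soiled, B:soiled)
3. Suck → (B; A:soiled, B:clean)
4. Left → (A; A:soiled, B:clean)
5. Right → (B; A:soiled, B:clean)
6. Left → (A; A:soiled, B:clean)
7. Suck → (A; A:clean, B:clean)

(A; A:clean, B:clean)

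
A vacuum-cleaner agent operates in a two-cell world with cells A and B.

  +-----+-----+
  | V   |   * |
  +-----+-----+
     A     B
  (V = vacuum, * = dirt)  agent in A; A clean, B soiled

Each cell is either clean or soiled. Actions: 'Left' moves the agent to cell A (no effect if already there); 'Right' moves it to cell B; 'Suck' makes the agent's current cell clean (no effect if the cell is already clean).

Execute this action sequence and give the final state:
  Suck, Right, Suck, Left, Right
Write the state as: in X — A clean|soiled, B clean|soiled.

1) do Suck; now in A — A clean, B soiled
2) do Right; now in B — A clean, B soiled
3) do Suck; now in B — A clean, B clean
4) do Left; now in A — A clean, B clean
5) do Right; now in B — A clean, B clean

in B — A clean, B clean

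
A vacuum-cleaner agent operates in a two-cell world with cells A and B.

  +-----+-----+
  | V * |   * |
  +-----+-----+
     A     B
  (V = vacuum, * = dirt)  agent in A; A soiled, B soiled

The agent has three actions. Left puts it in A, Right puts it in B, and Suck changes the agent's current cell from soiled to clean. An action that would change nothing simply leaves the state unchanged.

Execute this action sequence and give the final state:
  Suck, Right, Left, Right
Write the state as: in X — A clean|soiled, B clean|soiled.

t=1 Suck ⇒ in A — A clean, B soiled
t=2 Right ⇒ in B — A clean, B soiled
t=3 Left ⇒ in A — A clean, B soiled
t=4 Right ⇒ in B — A clean, B soiled

in B — A clean, B soiled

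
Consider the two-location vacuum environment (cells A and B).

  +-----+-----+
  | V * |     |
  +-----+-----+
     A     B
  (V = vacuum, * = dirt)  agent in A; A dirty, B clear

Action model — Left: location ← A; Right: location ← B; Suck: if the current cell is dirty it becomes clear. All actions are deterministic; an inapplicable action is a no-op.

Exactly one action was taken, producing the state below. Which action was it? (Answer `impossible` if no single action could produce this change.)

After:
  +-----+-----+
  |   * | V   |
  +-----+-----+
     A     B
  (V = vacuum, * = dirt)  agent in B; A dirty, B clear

Right

try  Left: loc=A A=dirty B=clear
try Right: loc=B A=dirty B=clear  ← match
try  Suck: loc=A A=clear B=clear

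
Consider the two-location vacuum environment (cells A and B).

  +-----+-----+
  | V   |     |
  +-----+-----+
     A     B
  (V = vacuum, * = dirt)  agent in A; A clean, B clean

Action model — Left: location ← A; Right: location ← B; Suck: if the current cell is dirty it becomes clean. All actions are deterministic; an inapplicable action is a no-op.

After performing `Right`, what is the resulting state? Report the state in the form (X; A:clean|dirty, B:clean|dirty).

(B; A:clean, B:clean)

start: (A; A:clean, B:clean)
[1] after Right: (B; A:clean, B:clean)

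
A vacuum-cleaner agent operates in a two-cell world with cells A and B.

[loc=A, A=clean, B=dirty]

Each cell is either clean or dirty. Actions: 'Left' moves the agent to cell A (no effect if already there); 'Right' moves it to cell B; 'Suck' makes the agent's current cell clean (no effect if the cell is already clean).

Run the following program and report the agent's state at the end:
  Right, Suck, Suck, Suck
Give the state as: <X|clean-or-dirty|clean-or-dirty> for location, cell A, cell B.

<B|clean|clean>

1. Right → <B|clean|dirty>
2. Suck → <B|clean|clean>
3. Suck → <B|clean|clean>
4. Suck → <B|clean|clean>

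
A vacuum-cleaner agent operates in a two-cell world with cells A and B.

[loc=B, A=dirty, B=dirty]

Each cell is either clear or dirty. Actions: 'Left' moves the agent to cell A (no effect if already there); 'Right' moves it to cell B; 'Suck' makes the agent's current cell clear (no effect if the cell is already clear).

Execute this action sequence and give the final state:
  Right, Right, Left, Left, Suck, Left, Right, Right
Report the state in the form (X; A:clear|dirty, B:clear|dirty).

step 1/8 (Right): (B; A:dirty, B:dirty)
step 2/8 (Right): (B; A:dirty, B:dirty)
step 3/8 (Left): (A; A:dirty, B:dirty)
step 4/8 (Left): (A; A:dirty, B:dirty)
step 5/8 (Suck): (A; A:clear, B:dirty)
step 6/8 (Left): (A; A:clear, B:dirty)
step 7/8 (Right): (B; A:clear, B:dirty)
step 8/8 (Right): (B; A:clear, B:dirty)

(B; A:clear, B:dirty)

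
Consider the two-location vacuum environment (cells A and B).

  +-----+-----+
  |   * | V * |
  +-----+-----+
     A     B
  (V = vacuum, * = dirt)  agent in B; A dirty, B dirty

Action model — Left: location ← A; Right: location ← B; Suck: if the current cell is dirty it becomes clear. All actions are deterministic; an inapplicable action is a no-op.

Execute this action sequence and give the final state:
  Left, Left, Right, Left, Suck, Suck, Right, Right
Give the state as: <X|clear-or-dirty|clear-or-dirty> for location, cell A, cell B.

Left (#1): <A|dirty|dirty>
Left (#2): <A|dirty|dirty>
Right (#3): <B|dirty|dirty>
Left (#4): <A|dirty|dirty>
Suck (#5): <A|clear|dirty>
Suck (#6): <A|clear|dirty>
Right (#7): <B|clear|dirty>
Right (#8): <B|clear|dirty>

<B|clear|dirty>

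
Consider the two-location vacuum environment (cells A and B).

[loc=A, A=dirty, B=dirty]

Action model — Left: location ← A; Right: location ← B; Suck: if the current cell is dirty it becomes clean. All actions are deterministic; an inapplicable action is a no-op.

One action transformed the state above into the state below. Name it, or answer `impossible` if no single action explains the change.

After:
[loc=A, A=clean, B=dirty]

Suck

try  Left: (A; A:dirty, B:dirty)
try Right: (B; A:dirty, B:dirty)
try  Suck: (A; A:clean, B:dirty)  ← match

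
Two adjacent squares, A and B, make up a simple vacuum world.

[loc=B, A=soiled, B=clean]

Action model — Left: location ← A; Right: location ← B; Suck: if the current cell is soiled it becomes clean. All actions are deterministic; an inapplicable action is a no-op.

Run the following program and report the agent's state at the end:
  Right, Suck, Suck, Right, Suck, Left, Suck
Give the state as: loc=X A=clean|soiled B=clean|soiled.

loc=A A=clean B=clean

1. Right → loc=B A=soiled B=clean
2. Suck → loc=B A=soiled B=clean
3. Suck → loc=B A=soiled B=clean
4. Right → loc=B A=soiled B=clean
5. Suck → loc=B A=soiled B=clean
6. Left → loc=A A=soiled B=clean
7. Suck → loc=A A=clean B=clean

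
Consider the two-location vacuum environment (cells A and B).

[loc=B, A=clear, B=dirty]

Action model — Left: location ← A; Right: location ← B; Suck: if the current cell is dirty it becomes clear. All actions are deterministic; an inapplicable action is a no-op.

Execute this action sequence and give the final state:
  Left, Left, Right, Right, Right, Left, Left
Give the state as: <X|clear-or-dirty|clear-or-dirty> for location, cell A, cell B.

Left (#1): <A|clear|dirty>
Left (#2): <A|clear|dirty>
Right (#3): <B|clear|dirty>
Right (#4): <B|clear|dirty>
Right (#5): <B|clear|dirty>
Left (#6): <A|clear|dirty>
Left (#7): <A|clear|dirty>

<A|clear|dirty>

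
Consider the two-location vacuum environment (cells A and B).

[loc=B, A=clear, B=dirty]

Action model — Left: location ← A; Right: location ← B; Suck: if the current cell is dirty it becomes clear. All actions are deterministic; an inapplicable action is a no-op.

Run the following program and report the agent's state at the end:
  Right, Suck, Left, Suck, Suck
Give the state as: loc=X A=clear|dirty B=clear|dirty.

1. Right → loc=B A=clear B=dirty
2. Suck → loc=B A=clear B=clear
3. Left → loc=A A=clear B=clear
4. Suck → loc=A A=clear B=clear
5. Suck → loc=A A=clear B=clear

loc=A A=clear B=clear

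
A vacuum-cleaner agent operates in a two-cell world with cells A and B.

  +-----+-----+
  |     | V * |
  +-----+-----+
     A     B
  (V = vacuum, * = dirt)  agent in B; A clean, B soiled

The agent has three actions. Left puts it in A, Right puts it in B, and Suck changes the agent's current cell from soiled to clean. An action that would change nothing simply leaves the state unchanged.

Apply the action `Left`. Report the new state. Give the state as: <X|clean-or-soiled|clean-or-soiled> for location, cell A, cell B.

<A|clean|soiled>

start: <B|clean|soiled>
[1] after Left: <A|clean|soiled>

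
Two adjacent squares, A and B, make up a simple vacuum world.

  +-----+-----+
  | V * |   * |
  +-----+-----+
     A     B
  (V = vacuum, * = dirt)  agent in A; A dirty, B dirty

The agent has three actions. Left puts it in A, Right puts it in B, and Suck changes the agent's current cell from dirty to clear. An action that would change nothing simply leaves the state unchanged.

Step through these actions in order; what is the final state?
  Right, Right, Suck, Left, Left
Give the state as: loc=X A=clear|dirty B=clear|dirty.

1) do Right; now loc=B A=dirty B=dirty
2) do Right; now loc=B A=dirty B=dirty
3) do Suck; now loc=B A=dirty B=clear
4) do Left; now loc=A A=dirty B=clear
5) do Left; now loc=A A=dirty B=clear

loc=A A=dirty B=clear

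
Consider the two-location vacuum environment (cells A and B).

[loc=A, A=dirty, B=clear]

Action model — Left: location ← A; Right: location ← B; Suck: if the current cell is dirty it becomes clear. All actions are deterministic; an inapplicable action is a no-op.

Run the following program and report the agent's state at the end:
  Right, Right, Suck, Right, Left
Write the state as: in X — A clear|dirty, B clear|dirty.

in A — A dirty, B clear

t=1 Right ⇒ in B — A dirty, B clear
t=2 Right ⇒ in B — A dirty, B clear
t=3 Suck ⇒ in B — A dirty, B clear
t=4 Right ⇒ in B — A dirty, B clear
t=5 Left ⇒ in A — A dirty, B clear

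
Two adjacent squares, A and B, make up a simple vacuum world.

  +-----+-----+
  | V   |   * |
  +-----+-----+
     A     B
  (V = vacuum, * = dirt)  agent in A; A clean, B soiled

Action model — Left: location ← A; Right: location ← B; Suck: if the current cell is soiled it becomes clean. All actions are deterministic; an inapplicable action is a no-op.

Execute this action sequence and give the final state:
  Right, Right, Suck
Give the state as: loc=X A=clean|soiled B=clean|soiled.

loc=B A=clean B=clean

step 1/3 (Right): loc=B A=clean B=soiled
step 2/3 (Right): loc=B A=clean B=soiled
step 3/3 (Suck): loc=B A=clean B=clean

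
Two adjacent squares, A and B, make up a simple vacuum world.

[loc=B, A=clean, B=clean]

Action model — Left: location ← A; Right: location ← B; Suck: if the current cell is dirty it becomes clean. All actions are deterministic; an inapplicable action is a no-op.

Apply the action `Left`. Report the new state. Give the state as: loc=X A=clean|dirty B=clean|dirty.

start: loc=B A=clean B=clean
[1] after Left: loc=A A=clean B=clean

loc=A A=clean B=clean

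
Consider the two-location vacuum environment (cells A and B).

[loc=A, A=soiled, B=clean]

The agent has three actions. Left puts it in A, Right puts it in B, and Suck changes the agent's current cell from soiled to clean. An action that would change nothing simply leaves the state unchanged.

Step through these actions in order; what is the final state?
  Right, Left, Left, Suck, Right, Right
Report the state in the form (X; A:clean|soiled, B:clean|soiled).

Right (#1): (B; A:soiled, B:clean)
Left (#2): (A; A:soiled, B:clean)
Left (#3): (A; A:soiled, B:clean)
Suck (#4): (A; A:clean, B:clean)
Right (#5): (B; A:clean, B:clean)
Right (#6): (B; A:clean, B:clean)

(B; A:clean, B:clean)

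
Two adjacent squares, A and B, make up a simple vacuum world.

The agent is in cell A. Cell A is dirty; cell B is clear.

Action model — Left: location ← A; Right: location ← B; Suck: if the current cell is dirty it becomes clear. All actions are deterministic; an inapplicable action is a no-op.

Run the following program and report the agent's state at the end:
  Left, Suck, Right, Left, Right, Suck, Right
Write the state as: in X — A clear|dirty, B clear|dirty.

in B — A clear, B clear

t=1 Left ⇒ in A — A dirty, B clear
t=2 Suck ⇒ in A — A clear, B clear
t=3 Right ⇒ in B — A clear, B clear
t=4 Left ⇒ in A — A clear, B clear
t=5 Right ⇒ in B — A clear, B clear
t=6 Suck ⇒ in B — A clear, B clear
t=7 Right ⇒ in B — A clear, B clear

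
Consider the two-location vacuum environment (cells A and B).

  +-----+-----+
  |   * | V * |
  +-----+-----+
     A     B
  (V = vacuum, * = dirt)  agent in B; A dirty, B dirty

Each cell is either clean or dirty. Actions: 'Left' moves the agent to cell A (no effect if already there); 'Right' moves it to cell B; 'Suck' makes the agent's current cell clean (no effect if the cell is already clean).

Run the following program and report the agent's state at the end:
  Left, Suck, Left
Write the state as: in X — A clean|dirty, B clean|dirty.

in A — A clean, B dirty

[1] after Left: in A — A dirty, B dirty
[2] after Suck: in A — A clean, B dirty
[3] after Left: in A — A clean, B dirty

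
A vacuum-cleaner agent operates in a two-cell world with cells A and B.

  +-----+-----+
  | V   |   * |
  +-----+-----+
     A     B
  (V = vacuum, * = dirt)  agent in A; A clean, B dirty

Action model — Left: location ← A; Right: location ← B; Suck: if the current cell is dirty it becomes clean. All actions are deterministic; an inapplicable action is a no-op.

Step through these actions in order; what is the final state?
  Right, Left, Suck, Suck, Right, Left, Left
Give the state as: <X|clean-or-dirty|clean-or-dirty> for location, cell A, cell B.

<A|clean|dirty>

t=1 Right ⇒ <B|clean|dirty>
t=2 Left ⇒ <A|clean|dirty>
t=3 Suck ⇒ <A|clean|dirty>
t=4 Suck ⇒ <A|clean|dirty>
t=5 Right ⇒ <B|clean|dirty>
t=6 Left ⇒ <A|clean|dirty>
t=7 Left ⇒ <A|clean|dirty>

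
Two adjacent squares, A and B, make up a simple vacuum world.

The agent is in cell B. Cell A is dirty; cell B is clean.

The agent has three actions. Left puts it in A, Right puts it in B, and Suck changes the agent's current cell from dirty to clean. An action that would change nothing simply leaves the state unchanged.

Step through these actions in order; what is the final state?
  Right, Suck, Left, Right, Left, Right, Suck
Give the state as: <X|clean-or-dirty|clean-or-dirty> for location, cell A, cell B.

t=1 Right ⇒ <B|dirty|clean>
t=2 Suck ⇒ <B|dirty|clean>
t=3 Left ⇒ <A|dirty|clean>
t=4 Right ⇒ <B|dirty|clean>
t=5 Left ⇒ <A|dirty|clean>
t=6 Right ⇒ <B|dirty|clean>
t=7 Suck ⇒ <B|dirty|clean>

<B|dirty|clean>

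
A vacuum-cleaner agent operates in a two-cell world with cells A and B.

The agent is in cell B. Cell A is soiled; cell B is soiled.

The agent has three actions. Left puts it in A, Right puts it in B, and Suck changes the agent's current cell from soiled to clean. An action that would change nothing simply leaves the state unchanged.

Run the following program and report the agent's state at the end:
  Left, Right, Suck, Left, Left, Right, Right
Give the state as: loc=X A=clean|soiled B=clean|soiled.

Left (#1): loc=A A=soiled B=soiled
Right (#2): loc=B A=soiled B=soiled
Suck (#3): loc=B A=soiled B=clean
Left (#4): loc=A A=soiled B=clean
Left (#5): loc=A A=soiled B=clean
Right (#6): loc=B A=soiled B=clean
Right (#7): loc=B A=soiled B=clean

loc=B A=soiled B=clean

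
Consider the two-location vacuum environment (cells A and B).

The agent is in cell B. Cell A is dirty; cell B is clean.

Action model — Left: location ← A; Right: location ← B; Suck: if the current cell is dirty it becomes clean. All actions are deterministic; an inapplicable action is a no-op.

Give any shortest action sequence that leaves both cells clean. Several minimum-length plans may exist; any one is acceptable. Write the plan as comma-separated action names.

t=1 Left ⇒ loc=A A=dirty B=clean
t=2 Suck ⇒ loc=A A=clean B=clean
min 2: go A then Suck

Left, Suck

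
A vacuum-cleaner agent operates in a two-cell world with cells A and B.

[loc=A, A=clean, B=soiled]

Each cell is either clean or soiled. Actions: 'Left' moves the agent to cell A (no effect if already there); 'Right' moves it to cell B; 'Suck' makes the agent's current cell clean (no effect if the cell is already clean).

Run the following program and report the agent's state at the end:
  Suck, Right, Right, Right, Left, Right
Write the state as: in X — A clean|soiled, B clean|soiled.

in B — A clean, B soiled

[1] after Suck: in A — A clean, B soiled
[2] after Right: in B — A clean, B soiled
[3] after Right: in B — A clean, B soiled
[4] after Right: in B — A clean, B soiled
[5] after Left: in A — A clean, B soiled
[6] after Right: in B — A clean, B soiled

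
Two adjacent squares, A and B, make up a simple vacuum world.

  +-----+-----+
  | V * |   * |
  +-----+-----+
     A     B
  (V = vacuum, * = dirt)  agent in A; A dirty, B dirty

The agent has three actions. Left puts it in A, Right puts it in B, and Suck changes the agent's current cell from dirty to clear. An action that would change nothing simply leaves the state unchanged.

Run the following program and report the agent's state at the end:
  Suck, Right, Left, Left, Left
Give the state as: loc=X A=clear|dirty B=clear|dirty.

loc=A A=clear B=dirty

Suck (#1): loc=A A=clear B=dirty
Right (#2): loc=B A=clear B=dirty
Left (#3): loc=A A=clear B=dirty
Left (#4): loc=A A=clear B=dirty
Left (#5): loc=A A=clear B=dirty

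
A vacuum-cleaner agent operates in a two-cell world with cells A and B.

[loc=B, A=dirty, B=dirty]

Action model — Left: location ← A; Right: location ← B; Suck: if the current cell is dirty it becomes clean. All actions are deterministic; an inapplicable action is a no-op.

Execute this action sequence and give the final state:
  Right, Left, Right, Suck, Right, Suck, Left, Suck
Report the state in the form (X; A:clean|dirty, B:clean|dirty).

1) do Right; now (B; A:dirty, B:dirty)
2) do Left; now (A; A:dirty, B:dirty)
3) do Right; now (B; A:dirty, B:dirty)
4) do Suck; now (B; A:dirty, B:clean)
5) do Right; now (B; A:dirty, B:clean)
6) do Suck; now (B; A:dirty, B:clean)
7) do Left; now (A; A:dirty, B:clean)
8) do Suck; now (A; A:clean, B:clean)

(A; A:clean, B:clean)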